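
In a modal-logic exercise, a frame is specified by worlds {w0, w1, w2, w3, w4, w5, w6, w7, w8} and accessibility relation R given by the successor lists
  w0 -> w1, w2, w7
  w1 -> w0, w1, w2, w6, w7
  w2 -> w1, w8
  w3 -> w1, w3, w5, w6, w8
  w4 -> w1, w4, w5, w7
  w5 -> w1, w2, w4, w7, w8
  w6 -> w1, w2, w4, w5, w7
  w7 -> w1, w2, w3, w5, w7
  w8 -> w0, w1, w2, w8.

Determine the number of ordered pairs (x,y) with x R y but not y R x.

Enumerating: (w0,w2), (w0,w7), (w3,w1), (w3,w5), (w3,w6), (w3,w8), (w4,w1), (w4,w7), (w5,w1), (w5,w2), (w5,w8), (w6,w2), … and 7 more.
Total: 19.

19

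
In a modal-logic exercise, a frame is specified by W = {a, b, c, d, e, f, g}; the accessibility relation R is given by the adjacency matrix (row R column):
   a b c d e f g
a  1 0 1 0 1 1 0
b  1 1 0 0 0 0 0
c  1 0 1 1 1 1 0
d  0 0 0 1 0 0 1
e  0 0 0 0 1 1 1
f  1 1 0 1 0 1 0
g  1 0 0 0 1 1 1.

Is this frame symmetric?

Symmetric: no — a R e but not e R a.

No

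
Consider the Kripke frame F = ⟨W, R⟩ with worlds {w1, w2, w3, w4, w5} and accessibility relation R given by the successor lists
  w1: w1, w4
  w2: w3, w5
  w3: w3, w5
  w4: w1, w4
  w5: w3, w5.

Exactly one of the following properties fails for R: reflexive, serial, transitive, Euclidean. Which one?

Reflexive: no — w2 is not related to itself.
Serial: yes — every world has a successor (e.g. w1 R w1).
Transitive: yes — every two-step R-path is closed by a direct edge.
Euclidean: yes — any two successors of a common world are R-related.
Only reflexive fails.

reflexive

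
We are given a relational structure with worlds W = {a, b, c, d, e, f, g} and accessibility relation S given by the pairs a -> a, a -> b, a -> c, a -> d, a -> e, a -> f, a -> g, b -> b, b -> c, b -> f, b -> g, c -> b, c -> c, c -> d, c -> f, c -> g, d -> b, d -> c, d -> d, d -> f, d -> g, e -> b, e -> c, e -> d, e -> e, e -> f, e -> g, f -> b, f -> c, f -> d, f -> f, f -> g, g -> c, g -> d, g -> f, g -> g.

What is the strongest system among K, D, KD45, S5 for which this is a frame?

D

Serial (axiom D): yes — every world has a successor (e.g. a S a).
Euclidean (axiom 5): no — a S b and a S d, but not b S d.
Transitive (axiom 4): no — b S c and c S d, but not b S d.
Reflexive (axiom T): yes — every world is S-related to itself.
So F validates K, D; KD45 would additionally require S to be Euclidean and transitive. The strongest is D.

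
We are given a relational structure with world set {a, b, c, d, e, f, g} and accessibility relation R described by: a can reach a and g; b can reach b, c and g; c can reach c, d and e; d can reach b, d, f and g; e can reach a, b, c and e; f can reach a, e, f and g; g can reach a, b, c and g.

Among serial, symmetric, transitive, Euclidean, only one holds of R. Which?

serial

Serial: yes — every world has a successor (e.g. a R a).
Symmetric: no — b R c but not c R b.
Transitive: no — a R g and g R b, but not a R b.
Euclidean: no — b R c and b R g, but not c R g.
Only serial holds.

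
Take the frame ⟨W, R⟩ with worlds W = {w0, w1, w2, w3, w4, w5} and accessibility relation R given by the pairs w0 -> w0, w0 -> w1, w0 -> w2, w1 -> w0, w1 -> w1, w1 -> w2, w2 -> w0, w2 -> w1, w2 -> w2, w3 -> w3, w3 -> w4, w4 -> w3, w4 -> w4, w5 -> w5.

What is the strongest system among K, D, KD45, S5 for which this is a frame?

S5

Serial (axiom D): yes — every world has a successor (e.g. w0 R w0).
Euclidean (axiom 5): yes — any two successors of a common world are R-related.
Transitive (axiom 4): yes — every two-step R-path is closed by a direct edge.
Reflexive (axiom T): yes — every world is R-related to itself.
So F validates K, D, KD45, S5. The strongest is S5.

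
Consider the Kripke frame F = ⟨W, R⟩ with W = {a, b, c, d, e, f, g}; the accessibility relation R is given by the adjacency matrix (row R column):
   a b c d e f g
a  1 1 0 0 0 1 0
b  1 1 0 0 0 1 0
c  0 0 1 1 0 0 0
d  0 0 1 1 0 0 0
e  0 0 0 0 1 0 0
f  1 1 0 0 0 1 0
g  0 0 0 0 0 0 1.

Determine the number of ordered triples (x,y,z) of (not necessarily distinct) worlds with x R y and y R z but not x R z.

0

R is transitive; there are no such tuples.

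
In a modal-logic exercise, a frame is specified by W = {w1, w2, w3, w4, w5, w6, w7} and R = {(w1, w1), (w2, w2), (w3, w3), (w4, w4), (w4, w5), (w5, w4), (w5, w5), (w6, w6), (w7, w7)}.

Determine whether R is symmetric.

Symmetric: yes — every pair in R has its reverse in R.

Yes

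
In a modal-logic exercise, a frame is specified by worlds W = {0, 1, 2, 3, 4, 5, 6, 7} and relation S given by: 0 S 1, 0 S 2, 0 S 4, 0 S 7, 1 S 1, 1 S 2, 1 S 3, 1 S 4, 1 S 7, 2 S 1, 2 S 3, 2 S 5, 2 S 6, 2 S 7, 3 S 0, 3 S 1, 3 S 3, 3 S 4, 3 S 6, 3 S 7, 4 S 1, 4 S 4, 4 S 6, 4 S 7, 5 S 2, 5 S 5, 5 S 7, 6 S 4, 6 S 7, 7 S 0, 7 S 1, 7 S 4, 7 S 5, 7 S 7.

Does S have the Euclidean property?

No

Euclidean: no — 0 S 2 and 0 S 4, but not 2 S 4.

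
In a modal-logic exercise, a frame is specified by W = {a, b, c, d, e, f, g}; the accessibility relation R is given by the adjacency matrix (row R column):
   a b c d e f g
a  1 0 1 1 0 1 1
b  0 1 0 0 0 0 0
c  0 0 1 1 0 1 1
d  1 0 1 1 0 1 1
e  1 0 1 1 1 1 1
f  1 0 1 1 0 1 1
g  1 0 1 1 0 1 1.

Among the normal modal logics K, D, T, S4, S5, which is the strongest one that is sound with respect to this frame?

T

Serial (axiom D): yes — every world has a successor (e.g. a R a).
Reflexive (axiom T): yes — every world is R-related to itself.
Transitive (axiom 4): no — c R d and d R a, but not c R a.
Euclidean (axiom 5): no — d R c and d R a, but not c R a.
So F validates K, D, T; S4 would additionally require R to be transitive. The strongest is T.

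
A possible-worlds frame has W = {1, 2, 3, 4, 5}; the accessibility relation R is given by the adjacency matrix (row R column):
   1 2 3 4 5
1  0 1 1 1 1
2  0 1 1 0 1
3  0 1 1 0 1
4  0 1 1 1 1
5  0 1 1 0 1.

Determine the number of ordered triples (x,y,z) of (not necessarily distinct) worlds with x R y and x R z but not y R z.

Enumerating: (1,2,4), (1,3,4), (1,5,4), (4,2,4), (4,3,4), (4,5,4).

6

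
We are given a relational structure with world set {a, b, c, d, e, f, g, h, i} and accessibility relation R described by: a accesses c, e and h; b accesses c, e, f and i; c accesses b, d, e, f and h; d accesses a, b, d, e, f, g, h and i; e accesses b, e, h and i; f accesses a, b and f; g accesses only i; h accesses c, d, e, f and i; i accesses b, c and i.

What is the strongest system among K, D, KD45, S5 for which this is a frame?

Serial (axiom D): yes — every world has a successor (e.g. a R c).
Euclidean (axiom 5): no — a R e and a R c, but not e R c.
Transitive (axiom 4): no — a R c and c R b, but not a R b.
Reflexive (axiom T): no — a is not related to itself.
So F validates K, D; KD45 would additionally require R to be Euclidean and transitive. The strongest is D.

D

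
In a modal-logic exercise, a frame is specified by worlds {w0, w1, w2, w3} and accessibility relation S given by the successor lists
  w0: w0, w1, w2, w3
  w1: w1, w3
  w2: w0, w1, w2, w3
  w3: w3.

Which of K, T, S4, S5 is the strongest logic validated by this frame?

Reflexive (axiom T): yes — every world is S-related to itself.
Transitive (axiom 4): yes — every two-step S-path is closed by a direct edge.
Euclidean (axiom 5): no — w0 S w1 and w0 S w2, but not w1 S w2.
So F validates K, T, S4; S5 would additionally require S to be Euclidean. The strongest is S4.

S4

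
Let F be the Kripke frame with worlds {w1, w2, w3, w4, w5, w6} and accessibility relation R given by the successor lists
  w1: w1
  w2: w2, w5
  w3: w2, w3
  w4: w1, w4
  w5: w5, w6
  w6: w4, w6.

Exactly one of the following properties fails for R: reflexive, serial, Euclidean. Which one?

Euclidean

Reflexive: yes — every world is R-related to itself.
Serial: yes — every world has a successor (e.g. w1 R w1).
Euclidean: no — w2 R w5 and w2 R w2, but not w5 R w2.
Only Euclidean fails.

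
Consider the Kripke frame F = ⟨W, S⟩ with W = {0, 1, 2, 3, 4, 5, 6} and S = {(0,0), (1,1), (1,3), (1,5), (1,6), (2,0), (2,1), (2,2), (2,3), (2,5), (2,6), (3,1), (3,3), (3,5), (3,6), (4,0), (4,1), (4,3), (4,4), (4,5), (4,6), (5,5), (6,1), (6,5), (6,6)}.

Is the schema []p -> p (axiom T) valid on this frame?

By correspondence theory, T is valid on a frame iff S is reflexive.
Reflexive: yes — every world is S-related to itself.

Yes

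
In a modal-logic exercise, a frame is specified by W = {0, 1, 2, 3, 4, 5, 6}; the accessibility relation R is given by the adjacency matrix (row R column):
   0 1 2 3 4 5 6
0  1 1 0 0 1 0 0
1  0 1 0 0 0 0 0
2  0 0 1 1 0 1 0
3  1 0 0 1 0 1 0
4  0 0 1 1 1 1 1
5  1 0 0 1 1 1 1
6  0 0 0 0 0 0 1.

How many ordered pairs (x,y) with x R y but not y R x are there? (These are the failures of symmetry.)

Enumerating: (0,1), (0,4), (2,3), (2,5), (3,0), (4,2), (4,3), (4,6), (5,0), (5,6).

10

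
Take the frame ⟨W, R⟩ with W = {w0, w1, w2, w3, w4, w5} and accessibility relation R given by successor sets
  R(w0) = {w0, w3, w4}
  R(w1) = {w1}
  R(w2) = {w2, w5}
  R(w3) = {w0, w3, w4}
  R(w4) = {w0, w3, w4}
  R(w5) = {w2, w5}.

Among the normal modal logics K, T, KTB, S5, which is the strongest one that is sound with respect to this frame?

S5

Reflexive (axiom T): yes — every world is R-related to itself.
Symmetric (axiom B): yes — every pair in R has its reverse in R.
Euclidean (axiom 5): yes — any two successors of a common world are R-related.
So F validates K, T, KTB, S5. The strongest is S5.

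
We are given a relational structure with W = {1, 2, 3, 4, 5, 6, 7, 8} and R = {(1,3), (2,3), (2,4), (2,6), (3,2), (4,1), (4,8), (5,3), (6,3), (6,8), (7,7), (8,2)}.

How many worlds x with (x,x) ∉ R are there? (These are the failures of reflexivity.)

7

Enumerating: 1, 2, 3, 4, 5, 6, 8.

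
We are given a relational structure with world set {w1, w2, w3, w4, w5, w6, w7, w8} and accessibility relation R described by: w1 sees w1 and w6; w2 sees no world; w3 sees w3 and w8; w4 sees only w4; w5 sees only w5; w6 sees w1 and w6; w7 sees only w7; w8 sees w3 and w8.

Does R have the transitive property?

Transitive: yes — every two-step R-path is closed by a direct edge.

Yes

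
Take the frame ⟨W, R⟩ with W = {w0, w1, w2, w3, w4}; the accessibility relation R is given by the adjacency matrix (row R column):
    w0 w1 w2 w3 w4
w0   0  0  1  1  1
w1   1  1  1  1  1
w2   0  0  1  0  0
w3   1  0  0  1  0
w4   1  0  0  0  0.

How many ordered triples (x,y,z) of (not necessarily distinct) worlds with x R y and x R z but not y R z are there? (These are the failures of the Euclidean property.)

Enumerating: (w0,w2,w3), (w0,w2,w4), (w0,w3,w2), (w0,w3,w4), (w0,w4,w2), (w0,w4,w3), (w0,w4,w4), (w1,w0,w0), (w1,w0,w1), (w1,w2,w0), (w1,w2,w1), (w1,w2,w3), … and 10 more.
Total: 22.

22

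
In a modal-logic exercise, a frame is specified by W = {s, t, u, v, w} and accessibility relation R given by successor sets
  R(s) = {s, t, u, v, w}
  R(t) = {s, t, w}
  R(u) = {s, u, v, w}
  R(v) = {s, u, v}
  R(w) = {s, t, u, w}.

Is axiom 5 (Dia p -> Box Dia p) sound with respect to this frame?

No

Axiom 5 corresponds to the accessibility relation being Euclidean.
Euclidean: no — s R t and s R u, but not t R u.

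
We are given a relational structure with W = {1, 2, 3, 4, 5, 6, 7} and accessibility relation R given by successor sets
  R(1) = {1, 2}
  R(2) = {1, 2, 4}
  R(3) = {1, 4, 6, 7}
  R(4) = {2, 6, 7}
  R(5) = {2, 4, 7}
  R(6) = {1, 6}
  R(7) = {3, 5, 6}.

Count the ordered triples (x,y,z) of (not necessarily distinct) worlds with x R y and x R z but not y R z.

32

Enumerating: (2,1,4), (2,4,1), (2,4,4), (3,1,4), (3,1,6), (3,1,7), (3,4,1), (3,4,4), (3,6,4), (3,6,7), (3,7,1), (3,7,4), … and 20 more.
Total: 32.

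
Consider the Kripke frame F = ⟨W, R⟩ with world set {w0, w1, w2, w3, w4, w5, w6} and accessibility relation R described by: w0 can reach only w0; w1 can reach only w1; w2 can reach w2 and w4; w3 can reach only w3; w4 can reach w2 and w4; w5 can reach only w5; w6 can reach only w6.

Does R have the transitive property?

Yes

Transitive: yes — every two-step R-path is closed by a direct edge.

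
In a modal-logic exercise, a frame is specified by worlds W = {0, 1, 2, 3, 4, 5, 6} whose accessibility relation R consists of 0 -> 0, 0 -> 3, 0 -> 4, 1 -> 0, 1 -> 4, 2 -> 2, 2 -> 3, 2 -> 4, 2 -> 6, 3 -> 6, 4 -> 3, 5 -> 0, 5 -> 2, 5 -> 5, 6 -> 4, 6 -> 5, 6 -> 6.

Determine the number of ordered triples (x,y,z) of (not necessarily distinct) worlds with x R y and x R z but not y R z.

25

Enumerating: (0,3,0), (0,3,3), (0,3,4), (0,4,0), (0,4,4), (1,4,0), (1,4,4), (2,3,2), (2,3,3), (2,3,4), (2,4,2), (2,4,4), … and 13 more.
Total: 25.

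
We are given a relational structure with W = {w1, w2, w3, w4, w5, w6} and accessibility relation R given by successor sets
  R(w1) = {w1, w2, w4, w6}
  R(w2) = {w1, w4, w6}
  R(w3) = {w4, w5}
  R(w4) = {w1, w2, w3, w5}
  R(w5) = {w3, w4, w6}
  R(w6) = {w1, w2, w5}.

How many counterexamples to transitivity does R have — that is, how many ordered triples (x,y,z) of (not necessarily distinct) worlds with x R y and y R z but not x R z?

Enumerating: (w1,w4,w3), (w1,w4,w5), (w1,w6,w5), (w2,w1,w2), (w2,w4,w2), (w2,w4,w3), (w2,w4,w5), (w2,w6,w2), (w2,w6,w5), (w3,w4,w1), (w3,w4,w2), (w3,w4,w3), … and 23 more.
Total: 35.

35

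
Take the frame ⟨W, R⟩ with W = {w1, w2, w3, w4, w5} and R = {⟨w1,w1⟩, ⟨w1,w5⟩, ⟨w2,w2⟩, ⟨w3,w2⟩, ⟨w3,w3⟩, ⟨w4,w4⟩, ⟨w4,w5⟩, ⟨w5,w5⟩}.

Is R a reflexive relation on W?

Yes

Reflexive: yes — every world is R-related to itself.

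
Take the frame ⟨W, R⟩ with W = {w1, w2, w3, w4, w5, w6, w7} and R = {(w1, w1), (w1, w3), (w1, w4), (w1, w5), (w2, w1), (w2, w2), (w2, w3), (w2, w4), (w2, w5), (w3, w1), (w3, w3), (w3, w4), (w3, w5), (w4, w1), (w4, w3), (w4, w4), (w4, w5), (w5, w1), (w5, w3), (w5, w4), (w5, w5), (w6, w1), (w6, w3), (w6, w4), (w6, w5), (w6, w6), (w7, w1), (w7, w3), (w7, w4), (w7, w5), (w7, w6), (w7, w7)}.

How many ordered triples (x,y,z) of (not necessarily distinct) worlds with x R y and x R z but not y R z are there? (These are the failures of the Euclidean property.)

17

Enumerating: (w2,w1,w2), (w2,w3,w2), (w2,w4,w2), (w2,w5,w2), (w6,w1,w6), (w6,w3,w6), (w6,w4,w6), (w6,w5,w6), (w7,w1,w6), (w7,w1,w7), (w7,w3,w6), (w7,w3,w7), (w7,w4,w6), (w7,w4,w7), (w7,w5,w6), (w7,w5,w7), (w7,w6,w7).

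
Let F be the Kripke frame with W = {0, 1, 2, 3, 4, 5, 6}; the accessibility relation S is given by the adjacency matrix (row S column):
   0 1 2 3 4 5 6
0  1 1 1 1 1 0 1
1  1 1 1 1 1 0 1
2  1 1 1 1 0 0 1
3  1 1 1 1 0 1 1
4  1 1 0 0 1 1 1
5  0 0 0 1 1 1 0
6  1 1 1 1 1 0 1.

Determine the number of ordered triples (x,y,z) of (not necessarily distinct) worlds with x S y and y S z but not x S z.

Enumerating: (0,3,5), (0,4,5), (1,3,5), (1,4,5), (2,0,4), (2,1,4), (2,3,5), (2,6,4), (3,0,4), (3,1,4), (3,5,4), (3,6,4), … and 16 more.
Total: 28.

28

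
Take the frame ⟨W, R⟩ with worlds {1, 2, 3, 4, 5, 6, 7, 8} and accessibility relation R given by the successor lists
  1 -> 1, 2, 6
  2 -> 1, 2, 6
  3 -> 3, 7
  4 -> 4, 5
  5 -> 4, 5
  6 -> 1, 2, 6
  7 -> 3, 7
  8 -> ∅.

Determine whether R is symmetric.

Yes

Symmetric: yes — every pair in R has its reverse in R.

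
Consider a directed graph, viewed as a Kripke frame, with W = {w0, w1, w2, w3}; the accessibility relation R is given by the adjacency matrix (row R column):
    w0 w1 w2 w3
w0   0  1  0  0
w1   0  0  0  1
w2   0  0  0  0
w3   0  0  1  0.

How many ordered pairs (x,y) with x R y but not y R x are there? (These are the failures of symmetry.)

3

Enumerating: (w0,w1), (w1,w3), (w3,w2).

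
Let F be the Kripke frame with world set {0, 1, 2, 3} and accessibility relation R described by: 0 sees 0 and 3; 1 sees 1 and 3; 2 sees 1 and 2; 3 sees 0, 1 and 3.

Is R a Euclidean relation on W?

No

Euclidean: no — 3 R 0 and 3 R 1, but not 0 R 1.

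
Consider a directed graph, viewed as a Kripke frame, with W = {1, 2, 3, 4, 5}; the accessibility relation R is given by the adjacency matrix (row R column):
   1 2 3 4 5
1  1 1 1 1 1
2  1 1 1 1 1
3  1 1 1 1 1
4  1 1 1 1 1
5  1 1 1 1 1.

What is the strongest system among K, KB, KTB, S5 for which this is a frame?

Symmetric (axiom B): yes — every pair in R has its reverse in R.
Reflexive (axiom T): yes — every world is R-related to itself.
Euclidean (axiom 5): yes — any two successors of a common world are R-related.
So F validates K, KB, KTB, S5. The strongest is S5.

S5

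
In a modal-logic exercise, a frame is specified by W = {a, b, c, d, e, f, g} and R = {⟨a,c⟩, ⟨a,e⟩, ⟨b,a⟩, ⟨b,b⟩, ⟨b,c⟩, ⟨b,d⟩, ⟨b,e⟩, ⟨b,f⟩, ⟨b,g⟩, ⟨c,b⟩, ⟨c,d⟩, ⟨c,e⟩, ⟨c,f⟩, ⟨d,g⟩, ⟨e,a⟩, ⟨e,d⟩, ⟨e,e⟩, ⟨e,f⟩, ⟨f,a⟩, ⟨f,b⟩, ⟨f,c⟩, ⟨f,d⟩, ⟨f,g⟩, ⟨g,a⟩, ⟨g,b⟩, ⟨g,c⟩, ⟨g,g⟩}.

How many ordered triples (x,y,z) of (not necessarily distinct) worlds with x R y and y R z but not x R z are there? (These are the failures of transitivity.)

34

Enumerating: (a,c,b), (a,c,d), (a,c,f), (a,e,a), (a,e,d), (a,e,f), (c,b,a), (c,b,c), (c,b,g), (c,d,g), (c,e,a), (c,f,a), … and 22 more.
Total: 34.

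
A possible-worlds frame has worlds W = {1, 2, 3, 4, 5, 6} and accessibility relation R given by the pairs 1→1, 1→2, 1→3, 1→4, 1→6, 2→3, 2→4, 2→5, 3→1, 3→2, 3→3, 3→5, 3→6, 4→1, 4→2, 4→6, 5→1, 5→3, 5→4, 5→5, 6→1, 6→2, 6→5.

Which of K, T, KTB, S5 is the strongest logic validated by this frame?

Reflexive (axiom T): no — 2 is not related to itself.
Symmetric (axiom B): no — 1 R 2 but not 2 R 1.
Euclidean (axiom 5): no — 1 R 2 and 1 R 6, but not 2 R 6.
So F validates K; T would additionally require R to be reflexive. The strongest is K.

K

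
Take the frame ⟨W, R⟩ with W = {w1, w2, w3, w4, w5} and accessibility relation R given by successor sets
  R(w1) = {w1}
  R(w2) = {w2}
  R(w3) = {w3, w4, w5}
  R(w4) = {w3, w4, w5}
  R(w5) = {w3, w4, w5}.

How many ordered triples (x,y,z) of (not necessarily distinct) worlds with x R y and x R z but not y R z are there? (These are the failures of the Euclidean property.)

R is Euclidean; there are no such tuples.

0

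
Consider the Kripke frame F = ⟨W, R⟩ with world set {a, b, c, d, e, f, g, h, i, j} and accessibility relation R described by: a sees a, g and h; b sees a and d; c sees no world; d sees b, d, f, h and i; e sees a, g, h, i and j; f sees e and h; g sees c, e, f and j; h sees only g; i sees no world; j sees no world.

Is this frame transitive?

Transitive: no — a R g and g R c, but not a R c.

No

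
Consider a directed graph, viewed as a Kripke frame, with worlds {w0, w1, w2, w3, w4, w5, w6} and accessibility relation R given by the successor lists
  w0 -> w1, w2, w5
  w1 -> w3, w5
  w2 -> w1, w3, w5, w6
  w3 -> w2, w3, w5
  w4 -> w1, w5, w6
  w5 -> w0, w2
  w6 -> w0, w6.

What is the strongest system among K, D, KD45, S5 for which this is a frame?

Serial (axiom D): yes — every world has a successor (e.g. w0 R w1).
Euclidean (axiom 5): no — w0 R w1 and w0 R w2, but not w1 R w2.
Transitive (axiom 4): no — w0 R w1 and w1 R w3, but not w0 R w3.
Reflexive (axiom T): no — w0 is not related to itself.
So F validates K, D; KD45 would additionally require R to be Euclidean and transitive. The strongest is D.

D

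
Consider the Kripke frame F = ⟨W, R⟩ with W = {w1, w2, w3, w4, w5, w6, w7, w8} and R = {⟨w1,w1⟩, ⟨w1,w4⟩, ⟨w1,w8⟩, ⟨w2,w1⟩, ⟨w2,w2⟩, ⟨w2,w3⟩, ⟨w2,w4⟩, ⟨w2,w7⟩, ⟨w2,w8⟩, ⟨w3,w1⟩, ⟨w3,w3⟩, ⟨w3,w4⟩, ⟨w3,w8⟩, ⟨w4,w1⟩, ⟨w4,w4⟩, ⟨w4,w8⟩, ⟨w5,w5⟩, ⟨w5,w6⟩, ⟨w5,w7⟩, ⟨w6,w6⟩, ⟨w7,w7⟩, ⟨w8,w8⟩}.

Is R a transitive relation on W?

Yes

Transitive: yes — every two-step R-path is closed by a direct edge.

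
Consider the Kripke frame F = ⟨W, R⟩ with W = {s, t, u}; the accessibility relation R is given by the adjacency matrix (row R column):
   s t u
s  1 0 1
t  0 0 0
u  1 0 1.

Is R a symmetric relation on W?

Symmetric: yes — every pair in R has its reverse in R.

Yes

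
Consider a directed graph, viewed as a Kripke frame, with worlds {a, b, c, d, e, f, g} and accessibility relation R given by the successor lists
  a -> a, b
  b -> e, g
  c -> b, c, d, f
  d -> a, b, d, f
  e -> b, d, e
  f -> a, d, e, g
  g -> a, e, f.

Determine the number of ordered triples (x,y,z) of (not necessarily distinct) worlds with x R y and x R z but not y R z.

Enumerating: (a,b,a), (a,b,b), (b,e,g), (b,g,g), (c,b,b), (c,b,c), (c,b,d), (c,b,f), (c,d,c), (c,f,b), (c,f,c), (c,f,f), … and 25 more.
Total: 37.

37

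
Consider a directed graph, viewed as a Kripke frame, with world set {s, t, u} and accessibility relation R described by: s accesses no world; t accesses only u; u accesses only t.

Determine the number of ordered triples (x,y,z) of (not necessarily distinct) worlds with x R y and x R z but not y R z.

Enumerating: (t,u,u), (u,t,t).

2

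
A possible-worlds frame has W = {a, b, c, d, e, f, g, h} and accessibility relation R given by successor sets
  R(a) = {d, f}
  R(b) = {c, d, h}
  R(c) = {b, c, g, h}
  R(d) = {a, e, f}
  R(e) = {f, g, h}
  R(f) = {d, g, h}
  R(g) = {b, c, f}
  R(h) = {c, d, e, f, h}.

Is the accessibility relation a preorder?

No

Reflexive: no — a is not related to itself.
Transitive: no — a R d and d R e, but not a R e.
So R is not a preorder.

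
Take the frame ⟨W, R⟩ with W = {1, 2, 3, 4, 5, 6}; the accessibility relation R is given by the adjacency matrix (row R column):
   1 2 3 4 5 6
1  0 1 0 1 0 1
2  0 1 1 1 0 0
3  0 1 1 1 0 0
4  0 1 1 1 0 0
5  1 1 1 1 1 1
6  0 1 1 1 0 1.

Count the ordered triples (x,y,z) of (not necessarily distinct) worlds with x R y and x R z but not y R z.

Enumerating: (1,2,6), (1,4,6), (5,1,1), (5,1,3), (5,1,5), (5,2,1), (5,2,5), (5,2,6), (5,3,1), (5,3,5), (5,3,6), (5,4,1), … and 7 more.
Total: 19.

19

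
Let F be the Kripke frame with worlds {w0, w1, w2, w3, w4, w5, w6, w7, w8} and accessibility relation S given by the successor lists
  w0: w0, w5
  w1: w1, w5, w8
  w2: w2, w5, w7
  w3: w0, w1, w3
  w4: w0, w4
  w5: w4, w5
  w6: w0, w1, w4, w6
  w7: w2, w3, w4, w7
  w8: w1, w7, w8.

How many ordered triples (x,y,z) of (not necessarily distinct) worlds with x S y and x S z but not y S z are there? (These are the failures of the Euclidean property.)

32

Enumerating: (w0,w5,w0), (w1,w5,w1), (w1,w5,w8), (w1,w8,w5), (w2,w5,w2), (w2,w5,w7), (w2,w7,w5), (w3,w0,w1), (w3,w0,w3), (w3,w1,w0), (w3,w1,w3), (w4,w0,w4), … and 20 more.
Total: 32.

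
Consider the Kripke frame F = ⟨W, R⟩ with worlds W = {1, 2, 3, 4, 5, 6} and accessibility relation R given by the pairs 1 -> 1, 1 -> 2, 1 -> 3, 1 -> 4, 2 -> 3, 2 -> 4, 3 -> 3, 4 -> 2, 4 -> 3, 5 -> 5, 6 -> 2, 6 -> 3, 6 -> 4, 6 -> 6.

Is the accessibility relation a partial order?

No

Reflexive: no — 2 is not related to itself.
Transitive: no — 2 R 4 and 4 R 2, but not 2 R 2.
Antisymmetric: no — 2 R 4 and 4 R 2 with 2 ≠ 4.
So R is not a partial order.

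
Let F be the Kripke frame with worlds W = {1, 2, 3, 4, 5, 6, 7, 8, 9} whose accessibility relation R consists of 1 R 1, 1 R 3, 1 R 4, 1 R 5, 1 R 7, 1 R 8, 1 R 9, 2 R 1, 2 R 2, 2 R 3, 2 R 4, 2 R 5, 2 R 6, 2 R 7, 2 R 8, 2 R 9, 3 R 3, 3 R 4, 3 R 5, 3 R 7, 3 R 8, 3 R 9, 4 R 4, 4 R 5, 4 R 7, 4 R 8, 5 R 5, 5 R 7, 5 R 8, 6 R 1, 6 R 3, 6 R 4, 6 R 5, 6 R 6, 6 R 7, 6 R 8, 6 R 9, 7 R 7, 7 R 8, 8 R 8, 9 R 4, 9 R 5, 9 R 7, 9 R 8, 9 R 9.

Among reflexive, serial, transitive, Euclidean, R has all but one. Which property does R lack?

Reflexive: yes — every world is R-related to itself.
Serial: yes — every world has a successor (e.g. 1 R 1).
Transitive: yes — every two-step R-path is closed by a direct edge.
Euclidean: no — 1 R 4 and 1 R 3, but not 4 R 3.
Only Euclidean fails.

Euclidean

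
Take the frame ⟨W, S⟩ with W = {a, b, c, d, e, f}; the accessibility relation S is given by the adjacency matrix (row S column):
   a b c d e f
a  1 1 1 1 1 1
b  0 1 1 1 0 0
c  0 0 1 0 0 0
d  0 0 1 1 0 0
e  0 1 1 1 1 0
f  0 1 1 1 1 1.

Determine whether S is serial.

Serial: yes — every world has a successor (e.g. a S a).

Yes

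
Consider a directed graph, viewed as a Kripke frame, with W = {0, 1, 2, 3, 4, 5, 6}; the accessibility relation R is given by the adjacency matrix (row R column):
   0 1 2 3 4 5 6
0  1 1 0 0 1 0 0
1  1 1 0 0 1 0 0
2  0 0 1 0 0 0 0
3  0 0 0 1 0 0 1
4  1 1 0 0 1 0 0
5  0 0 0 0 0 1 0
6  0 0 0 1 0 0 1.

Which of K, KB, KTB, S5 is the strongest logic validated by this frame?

Symmetric (axiom B): yes — every pair in R has its reverse in R.
Reflexive (axiom T): yes — every world is R-related to itself.
Euclidean (axiom 5): yes — any two successors of a common world are R-related.
So F validates K, KB, KTB, S5. The strongest is S5.

S5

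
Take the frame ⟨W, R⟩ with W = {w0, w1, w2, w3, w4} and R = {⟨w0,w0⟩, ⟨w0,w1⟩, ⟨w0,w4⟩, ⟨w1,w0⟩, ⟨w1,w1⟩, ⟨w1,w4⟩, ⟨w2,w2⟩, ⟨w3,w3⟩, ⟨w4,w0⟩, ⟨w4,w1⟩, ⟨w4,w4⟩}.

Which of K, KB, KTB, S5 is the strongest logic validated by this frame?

Symmetric (axiom B): yes — every pair in R has its reverse in R.
Reflexive (axiom T): yes — every world is R-related to itself.
Euclidean (axiom 5): yes — any two successors of a common world are R-related.
So F validates K, KB, KTB, S5. The strongest is S5.

S5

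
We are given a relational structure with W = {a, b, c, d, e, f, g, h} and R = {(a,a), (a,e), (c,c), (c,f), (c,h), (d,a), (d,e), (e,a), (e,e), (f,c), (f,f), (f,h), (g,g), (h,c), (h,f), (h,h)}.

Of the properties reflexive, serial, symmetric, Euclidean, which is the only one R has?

Reflexive: no — b is not related to itself.
Serial: no — b has no R-successor.
Symmetric: no — d R a but not a R d.
Euclidean: yes — any two successors of a common world are R-related.
Only Euclidean holds.

Euclidean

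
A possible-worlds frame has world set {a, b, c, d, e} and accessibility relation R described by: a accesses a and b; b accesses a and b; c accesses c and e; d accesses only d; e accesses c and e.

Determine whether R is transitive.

Yes

Transitive: yes — every two-step R-path is closed by a direct edge.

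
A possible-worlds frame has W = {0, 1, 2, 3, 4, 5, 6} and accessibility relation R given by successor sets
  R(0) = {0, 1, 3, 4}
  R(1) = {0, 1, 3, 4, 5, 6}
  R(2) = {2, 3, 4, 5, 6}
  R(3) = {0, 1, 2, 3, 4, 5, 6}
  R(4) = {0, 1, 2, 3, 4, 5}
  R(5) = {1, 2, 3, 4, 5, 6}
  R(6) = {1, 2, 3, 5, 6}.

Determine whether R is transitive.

No

Transitive: no — 0 R 1 and 1 R 5, but not 0 R 5.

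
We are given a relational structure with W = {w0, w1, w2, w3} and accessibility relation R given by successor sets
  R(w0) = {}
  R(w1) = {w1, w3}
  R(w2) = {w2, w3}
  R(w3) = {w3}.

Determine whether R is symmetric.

No

Symmetric: no — w1 R w3 but not w3 R w1.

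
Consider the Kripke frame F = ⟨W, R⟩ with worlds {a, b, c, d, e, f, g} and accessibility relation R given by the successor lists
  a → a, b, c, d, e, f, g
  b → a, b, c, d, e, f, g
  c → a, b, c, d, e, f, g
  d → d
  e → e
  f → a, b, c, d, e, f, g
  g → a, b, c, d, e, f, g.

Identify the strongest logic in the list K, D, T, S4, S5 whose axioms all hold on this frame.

S4

Serial (axiom D): yes — every world has a successor (e.g. a R a).
Reflexive (axiom T): yes — every world is R-related to itself.
Transitive (axiom 4): yes — every two-step R-path is closed by a direct edge.
Euclidean (axiom 5): no — a R d and a R b, but not d R b.
So F validates K, D, T, S4; S5 would additionally require R to be Euclidean. The strongest is S4.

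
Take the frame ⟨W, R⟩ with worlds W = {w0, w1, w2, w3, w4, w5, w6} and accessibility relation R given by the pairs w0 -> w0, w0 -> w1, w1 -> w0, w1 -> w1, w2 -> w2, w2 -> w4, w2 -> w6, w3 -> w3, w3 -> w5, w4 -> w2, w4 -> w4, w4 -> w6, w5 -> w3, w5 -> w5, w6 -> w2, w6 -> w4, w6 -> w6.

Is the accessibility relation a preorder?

Yes

Reflexive: yes — every world is R-related to itself.
Transitive: yes — every two-step R-path is closed by a direct edge.
So R is a preorder.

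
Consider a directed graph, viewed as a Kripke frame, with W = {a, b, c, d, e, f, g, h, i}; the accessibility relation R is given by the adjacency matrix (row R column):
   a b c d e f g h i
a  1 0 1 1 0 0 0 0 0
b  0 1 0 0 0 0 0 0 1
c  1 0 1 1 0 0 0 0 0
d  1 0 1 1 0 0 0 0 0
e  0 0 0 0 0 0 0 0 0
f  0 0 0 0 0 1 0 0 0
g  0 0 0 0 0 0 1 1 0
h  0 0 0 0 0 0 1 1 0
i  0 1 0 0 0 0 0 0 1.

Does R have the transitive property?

Transitive: yes — every two-step R-path is closed by a direct edge.

Yes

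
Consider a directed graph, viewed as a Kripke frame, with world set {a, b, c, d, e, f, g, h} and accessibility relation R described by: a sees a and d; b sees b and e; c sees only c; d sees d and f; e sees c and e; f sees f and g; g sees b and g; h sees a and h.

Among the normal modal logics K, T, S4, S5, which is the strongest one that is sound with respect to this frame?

Reflexive (axiom T): yes — every world is R-related to itself.
Transitive (axiom 4): no — a R d and d R f, but not a R f.
Euclidean (axiom 5): no — a R d and a R a, but not d R a.
So F validates K, T; S4 would additionally require R to be transitive. The strongest is T.

T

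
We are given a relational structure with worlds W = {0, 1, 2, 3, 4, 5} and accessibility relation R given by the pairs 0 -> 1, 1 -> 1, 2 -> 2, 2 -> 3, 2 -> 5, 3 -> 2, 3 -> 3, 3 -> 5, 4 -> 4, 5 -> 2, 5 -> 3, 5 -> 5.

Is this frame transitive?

Yes

Transitive: yes — every two-step R-path is closed by a direct edge.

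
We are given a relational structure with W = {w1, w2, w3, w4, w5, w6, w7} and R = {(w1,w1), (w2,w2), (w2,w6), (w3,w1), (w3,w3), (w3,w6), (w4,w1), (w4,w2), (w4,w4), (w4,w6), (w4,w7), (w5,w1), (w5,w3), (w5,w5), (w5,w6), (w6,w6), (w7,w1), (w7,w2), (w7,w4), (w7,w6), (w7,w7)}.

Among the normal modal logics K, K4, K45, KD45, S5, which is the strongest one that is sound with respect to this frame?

Transitive (axiom 4): yes — every two-step R-path is closed by a direct edge.
Euclidean (axiom 5): no — w3 R w1 and w3 R w6, but not w1 R w6.
Serial (axiom D): yes — every world has a successor (e.g. w1 R w1).
Reflexive (axiom T): yes — every world is R-related to itself.
So F validates K, K4; K45 would additionally require R to be Euclidean. The strongest is K4.

K4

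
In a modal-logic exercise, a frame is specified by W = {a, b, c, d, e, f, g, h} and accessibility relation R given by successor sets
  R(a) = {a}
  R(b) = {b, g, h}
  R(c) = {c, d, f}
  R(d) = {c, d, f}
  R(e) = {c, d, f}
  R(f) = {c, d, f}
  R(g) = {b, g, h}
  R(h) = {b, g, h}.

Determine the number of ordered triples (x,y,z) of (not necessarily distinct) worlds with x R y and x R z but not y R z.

R is Euclidean; there are no such tuples.

0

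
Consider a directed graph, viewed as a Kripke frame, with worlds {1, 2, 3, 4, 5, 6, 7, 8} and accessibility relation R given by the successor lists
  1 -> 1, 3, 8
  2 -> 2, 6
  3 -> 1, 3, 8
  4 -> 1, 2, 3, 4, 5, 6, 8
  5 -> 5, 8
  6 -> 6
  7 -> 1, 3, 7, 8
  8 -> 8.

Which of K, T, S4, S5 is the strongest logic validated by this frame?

S4

Reflexive (axiom T): yes — every world is R-related to itself.
Transitive (axiom 4): yes — every two-step R-path is closed by a direct edge.
Euclidean (axiom 5): no — 1 R 8 and 1 R 3, but not 8 R 3.
So F validates K, T, S4; S5 would additionally require R to be Euclidean. The strongest is S4.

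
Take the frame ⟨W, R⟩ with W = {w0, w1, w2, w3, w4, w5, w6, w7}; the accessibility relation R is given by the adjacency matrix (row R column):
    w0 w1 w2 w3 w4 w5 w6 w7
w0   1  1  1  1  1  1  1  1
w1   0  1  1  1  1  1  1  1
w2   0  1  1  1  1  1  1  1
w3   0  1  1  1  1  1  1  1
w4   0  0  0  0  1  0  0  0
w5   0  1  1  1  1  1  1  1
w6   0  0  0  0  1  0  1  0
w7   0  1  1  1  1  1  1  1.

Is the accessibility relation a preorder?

Reflexive: yes — every world is R-related to itself.
Transitive: yes — every two-step R-path is closed by a direct edge.
So R is a preorder.

Yes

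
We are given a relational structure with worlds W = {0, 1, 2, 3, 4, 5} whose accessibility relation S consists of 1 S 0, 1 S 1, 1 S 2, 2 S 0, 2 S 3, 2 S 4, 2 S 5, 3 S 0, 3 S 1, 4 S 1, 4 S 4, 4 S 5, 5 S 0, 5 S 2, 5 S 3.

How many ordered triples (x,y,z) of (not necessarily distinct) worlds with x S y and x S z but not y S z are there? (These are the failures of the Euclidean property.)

29

Enumerating: (1,0,0), (1,0,1), (1,0,2), (1,2,1), (1,2,2), (2,0,0), (2,0,3), (2,0,4), (2,0,5), (2,3,3), (2,3,4), (2,3,5), … and 17 more.
Total: 29.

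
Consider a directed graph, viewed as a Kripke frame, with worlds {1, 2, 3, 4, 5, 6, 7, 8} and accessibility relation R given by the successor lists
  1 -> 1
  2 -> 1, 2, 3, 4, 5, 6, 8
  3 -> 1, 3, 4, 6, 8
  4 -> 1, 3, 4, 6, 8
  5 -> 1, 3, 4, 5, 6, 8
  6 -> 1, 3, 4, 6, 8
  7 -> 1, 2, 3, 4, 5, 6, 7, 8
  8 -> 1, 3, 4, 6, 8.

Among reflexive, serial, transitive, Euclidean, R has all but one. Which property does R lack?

Reflexive: yes — every world is R-related to itself.
Serial: yes — every world has a successor (e.g. 1 R 1).
Transitive: yes — every two-step R-path is closed by a direct edge.
Euclidean: no — 2 R 1 and 2 R 3, but not 1 R 3.
Only Euclidean fails.

Euclidean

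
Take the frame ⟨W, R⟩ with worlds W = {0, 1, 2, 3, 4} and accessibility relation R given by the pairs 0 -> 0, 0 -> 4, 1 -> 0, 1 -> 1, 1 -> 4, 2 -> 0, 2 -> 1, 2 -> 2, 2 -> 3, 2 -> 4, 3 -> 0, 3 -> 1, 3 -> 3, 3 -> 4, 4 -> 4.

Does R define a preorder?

Yes

Reflexive: yes — every world is R-related to itself.
Transitive: yes — every two-step R-path is closed by a direct edge.
So R is a preorder.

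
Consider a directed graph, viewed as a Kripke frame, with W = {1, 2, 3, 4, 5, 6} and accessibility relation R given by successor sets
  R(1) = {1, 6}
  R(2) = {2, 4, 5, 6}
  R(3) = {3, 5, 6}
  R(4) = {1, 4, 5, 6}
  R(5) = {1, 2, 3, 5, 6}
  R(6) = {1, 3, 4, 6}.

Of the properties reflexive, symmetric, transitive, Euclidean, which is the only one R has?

reflexive

Reflexive: yes — every world is R-related to itself.
Symmetric: no — 2 R 4 but not 4 R 2.
Transitive: no — 1 R 6 and 6 R 3, but not 1 R 3.
Euclidean: no — 2 R 5 and 2 R 4, but not 5 R 4.
Only reflexive holds.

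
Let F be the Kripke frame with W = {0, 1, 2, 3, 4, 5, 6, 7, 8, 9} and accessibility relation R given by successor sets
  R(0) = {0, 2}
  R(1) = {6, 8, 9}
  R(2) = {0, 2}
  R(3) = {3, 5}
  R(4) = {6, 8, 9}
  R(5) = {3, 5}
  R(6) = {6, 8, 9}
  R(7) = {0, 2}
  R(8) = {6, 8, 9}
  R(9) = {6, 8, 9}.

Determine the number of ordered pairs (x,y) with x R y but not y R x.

8

Enumerating: (1,6), (1,8), (1,9), (4,6), (4,8), (4,9), (7,0), (7,2).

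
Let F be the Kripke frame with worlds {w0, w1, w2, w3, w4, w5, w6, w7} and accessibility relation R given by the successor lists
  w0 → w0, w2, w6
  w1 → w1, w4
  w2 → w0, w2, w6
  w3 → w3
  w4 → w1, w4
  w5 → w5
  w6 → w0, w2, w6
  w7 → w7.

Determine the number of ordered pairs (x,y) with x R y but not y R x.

0

R is symmetric; there are no such tuples.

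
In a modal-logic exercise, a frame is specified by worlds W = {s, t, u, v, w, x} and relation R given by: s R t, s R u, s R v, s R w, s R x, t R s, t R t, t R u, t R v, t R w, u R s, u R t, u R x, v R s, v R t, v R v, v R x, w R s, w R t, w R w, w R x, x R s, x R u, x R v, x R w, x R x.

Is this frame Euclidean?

No

Euclidean: no — s R t and s R x, but not t R x.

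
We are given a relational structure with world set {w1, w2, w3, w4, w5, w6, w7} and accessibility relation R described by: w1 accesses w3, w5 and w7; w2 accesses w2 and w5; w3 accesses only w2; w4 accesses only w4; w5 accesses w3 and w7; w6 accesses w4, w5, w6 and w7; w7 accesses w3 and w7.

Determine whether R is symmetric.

Symmetric: no — w1 R w3 but not w3 R w1.

No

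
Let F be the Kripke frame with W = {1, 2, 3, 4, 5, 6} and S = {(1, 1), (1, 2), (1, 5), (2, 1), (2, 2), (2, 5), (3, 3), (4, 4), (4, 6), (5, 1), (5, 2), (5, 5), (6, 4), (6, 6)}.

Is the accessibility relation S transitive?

Yes

Transitive: yes — every two-step S-path is closed by a direct edge.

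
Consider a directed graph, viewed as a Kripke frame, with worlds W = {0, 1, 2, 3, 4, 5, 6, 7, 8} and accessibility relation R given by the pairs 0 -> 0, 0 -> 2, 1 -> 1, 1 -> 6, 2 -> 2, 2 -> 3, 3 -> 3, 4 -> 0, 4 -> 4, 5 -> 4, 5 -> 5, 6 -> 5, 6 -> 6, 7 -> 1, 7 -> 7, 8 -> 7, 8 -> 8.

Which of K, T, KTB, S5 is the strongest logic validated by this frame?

Reflexive (axiom T): yes — every world is R-related to itself.
Symmetric (axiom B): no — 0 R 2 but not 2 R 0.
Euclidean (axiom 5): no — 0 R 2 and 0 R 0, but not 2 R 0.
So F validates K, T; KTB would additionally require R to be symmetric. The strongest is T.

T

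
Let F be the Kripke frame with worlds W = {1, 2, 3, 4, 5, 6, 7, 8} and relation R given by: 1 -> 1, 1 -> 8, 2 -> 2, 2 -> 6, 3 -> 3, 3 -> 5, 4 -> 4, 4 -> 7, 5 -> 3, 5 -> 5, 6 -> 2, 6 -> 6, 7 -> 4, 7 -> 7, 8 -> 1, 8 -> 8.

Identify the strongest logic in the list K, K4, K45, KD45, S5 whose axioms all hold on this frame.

S5

Transitive (axiom 4): yes — every two-step R-path is closed by a direct edge.
Euclidean (axiom 5): yes — any two successors of a common world are R-related.
Serial (axiom D): yes — every world has a successor (e.g. 1 R 1).
Reflexive (axiom T): yes — every world is R-related to itself.
So F validates K, K4, K45, KD45, S5. The strongest is S5.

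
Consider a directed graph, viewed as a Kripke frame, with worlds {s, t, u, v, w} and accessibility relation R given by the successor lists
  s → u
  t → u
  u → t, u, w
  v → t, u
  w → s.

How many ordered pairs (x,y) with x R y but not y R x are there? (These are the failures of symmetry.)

Enumerating: (s,u), (u,w), (v,t), (v,u), (w,s).

5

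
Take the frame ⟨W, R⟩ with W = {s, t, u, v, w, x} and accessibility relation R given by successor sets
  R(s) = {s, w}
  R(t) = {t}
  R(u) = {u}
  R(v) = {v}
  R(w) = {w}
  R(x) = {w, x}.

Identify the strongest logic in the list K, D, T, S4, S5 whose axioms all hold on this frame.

S4

Serial (axiom D): yes — every world has a successor (e.g. s R s).
Reflexive (axiom T): yes — every world is R-related to itself.
Transitive (axiom 4): yes — every two-step R-path is closed by a direct edge.
Euclidean (axiom 5): no — s R w and s R s, but not w R s.
So F validates K, D, T, S4; S5 would additionally require R to be Euclidean. The strongest is S4.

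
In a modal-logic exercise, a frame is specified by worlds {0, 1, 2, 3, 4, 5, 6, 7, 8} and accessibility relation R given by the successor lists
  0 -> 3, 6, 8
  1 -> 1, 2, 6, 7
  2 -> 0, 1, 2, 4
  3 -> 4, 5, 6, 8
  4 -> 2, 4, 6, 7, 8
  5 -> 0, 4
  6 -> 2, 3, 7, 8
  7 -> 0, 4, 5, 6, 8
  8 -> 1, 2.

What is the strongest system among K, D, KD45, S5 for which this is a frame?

D

Serial (axiom D): yes — every world has a successor (e.g. 0 R 3).
Euclidean (axiom 5): no — 0 R 8 and 0 R 3, but not 8 R 3.
Transitive (axiom 4): no — 0 R 3 and 3 R 4, but not 0 R 4.
Reflexive (axiom T): no — 0 is not related to itself.
So F validates K, D; KD45 would additionally require R to be Euclidean and transitive. The strongest is D.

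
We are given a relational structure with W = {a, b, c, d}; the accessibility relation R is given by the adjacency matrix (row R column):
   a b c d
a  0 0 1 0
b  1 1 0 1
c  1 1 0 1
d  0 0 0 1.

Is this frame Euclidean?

No

Euclidean: no — b R a and b R d, but not a R d.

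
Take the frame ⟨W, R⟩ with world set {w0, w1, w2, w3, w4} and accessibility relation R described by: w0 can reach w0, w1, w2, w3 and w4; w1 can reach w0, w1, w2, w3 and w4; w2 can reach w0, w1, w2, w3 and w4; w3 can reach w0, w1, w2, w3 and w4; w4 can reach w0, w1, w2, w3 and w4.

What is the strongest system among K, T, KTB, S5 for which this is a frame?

Reflexive (axiom T): yes — every world is R-related to itself.
Symmetric (axiom B): yes — every pair in R has its reverse in R.
Euclidean (axiom 5): yes — any two successors of a common world are R-related.
So F validates K, T, KTB, S5. The strongest is S5.

S5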